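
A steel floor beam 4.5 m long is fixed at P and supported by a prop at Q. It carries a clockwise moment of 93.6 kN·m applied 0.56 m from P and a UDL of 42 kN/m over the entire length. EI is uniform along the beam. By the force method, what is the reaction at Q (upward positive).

R_Q = 78.16 kN

Choose R_Q as the redundant. The primary structure is the cantilever fixed at P.
Deflection at Q on the released cantilever, summing each load's contribution:
  clockwise couple 93.6 at a = 0.56: M₀a(2L − a)/(2EI) = 221.2/EI
  UDL 42: wL⁴/(8EI) = 2153/EI
  δ_0 = 2374/EI
Tip deflection under a unit load at Q: L³/(3EI) = 30.38/EI.
Compatibility at Q: δ_0 − R_Q·δ_{QQ} = 0, so R_Q = 2374/30.38 = 78.16 kN.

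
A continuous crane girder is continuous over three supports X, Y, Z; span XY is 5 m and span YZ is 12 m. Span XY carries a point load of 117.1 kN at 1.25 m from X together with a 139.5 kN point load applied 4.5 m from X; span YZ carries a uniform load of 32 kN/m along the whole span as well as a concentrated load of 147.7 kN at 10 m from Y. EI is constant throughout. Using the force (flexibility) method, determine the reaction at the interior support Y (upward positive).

R_Y = 526 kN

Release continuity at Y by inserting a hinge; the redundant is the internal moment M_Y. The primary structure is two simply-supported spans XY and YZ.
Discontinuity in slope at Y on the released structure — sum the simple-span end rotations:
  span XY: point load 117.1 at a = 1.25: Pab(L + a)/(6LEI) = 114.4/EI
  span XY: point load 139.5 at a = 4.5: Pab(L + a)/(6LEI) = 99.39/EI
  span YZ: UDL 32: wL³/(24EI) = 2304/EI
  span YZ: point load 147.7 at a = 10: Pab(L + b)/(6LEI) = 574.4/EI
  relative rotation θ_0 = (213.7 + 2878)/EI = 3092/EI
A unit hogging moment at Y produces rotation L₁/(3EI) + L₂/(3EI) = 5.667/EI.
Compatibility: M_Y·(L₁+L₂)/(3EI) = θ_0, giving M_Y = 545.7 kN·m (hogging).
Span XY, ΣM about X with M_Y applied at Y: R_Y^{XY}·5 = 774.1 + 545.7, so R_Y^{XY} = 264 kN and R_X = 256.6 − 264 = -7.359 kN.
Span YZ, ΣM about Z: R_Y^{YZ}·12 = 2599 + 545.7, so R_Y^{YZ} = 262.1 kN and R_Z = 531.7 − 262.1 = 269.6 kN.
R_Y = 264 + 262.1 = 526 kN.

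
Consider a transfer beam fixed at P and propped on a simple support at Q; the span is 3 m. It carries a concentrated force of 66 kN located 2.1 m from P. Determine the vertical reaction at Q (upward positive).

Remove the prop at Q; the released (primary) structure is a cantilever built in at P.
Downward deflection at the released point Q due to the loads:
  point load 66 at a = 2.1: Pa²(3L − a)/(6EI) = 334.7/EI
Tip deflection under a unit load at Q: L³/(3EI) = 9/EI.
The prop prevents deflection at Q: R_Q = δ_0/δ_{QQ} = 334.7/9 = 37.19 kN.

R_Q = 37.19 kN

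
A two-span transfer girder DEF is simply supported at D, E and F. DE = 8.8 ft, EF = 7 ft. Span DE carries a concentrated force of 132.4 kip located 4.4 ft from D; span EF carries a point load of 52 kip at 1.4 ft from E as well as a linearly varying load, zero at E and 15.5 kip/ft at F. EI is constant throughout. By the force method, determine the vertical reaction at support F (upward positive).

R_F = 23.06 kip

Take M_E as the redundant. Released structure: two simple spans DE and EF with a hinge at E.
Discontinuity in slope at E on the released structure — sum the simple-span end rotations:
  span DE: point load 132.4 at a = 4.4: Pab(L + a)/(6LEI) = 640.8/EI
  span EF: point load 52 at a = 1.4: Pab(L + b)/(6LEI) = 122.3/EI
  span EF: triangular load, peak 15.5: 7w₀L³/(360EI) = 103.4/EI
  relative rotation θ_0 = (640.8 + 225.7)/EI = 866.5/EI
A unit hogging moment at E produces rotation L₁/(3EI) + L₂/(3EI) = 5.267/EI.
Compatibility: M_E·(L₁+L₂)/(3EI) = θ_0, giving M_E = 164.5 kip·ft (hogging).
Span EF, ΣM about F: R_E^{EF}·7 = 417.8 + 164.5, so R_E^{EF} = 83.19 kip and R_F = 106.2 − 83.19 = 23.06 kip.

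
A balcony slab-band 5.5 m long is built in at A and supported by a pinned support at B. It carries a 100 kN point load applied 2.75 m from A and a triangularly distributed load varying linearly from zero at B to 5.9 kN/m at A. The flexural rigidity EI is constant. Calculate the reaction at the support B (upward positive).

Remove the prop at B; the released (primary) structure is a cantilever built in at A.
Primary-structure tip deflection at B by superposition:
  point load 100 at a = 2.75: Pa²(3L − a)/(6EI) = 1733/EI
  triangular load, peak 5.9 at the fixed end: w₀L⁴/(30EI) = 180/EI
  δ_0 = 1913/EI
Flexibility coefficient — unit upward force at B: δ_{BB} = L³/(3EI) = 55.46/EI.
Compatibility at B: δ_0 − R_B·δ_{BB} = 0, so R_B = 1913/55.46 = 34.49 kN.

R_B = 34.49 kN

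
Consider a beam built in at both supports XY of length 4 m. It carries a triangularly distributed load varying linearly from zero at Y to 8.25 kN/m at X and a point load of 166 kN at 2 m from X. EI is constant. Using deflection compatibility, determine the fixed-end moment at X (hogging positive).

Release both end moments; the primary structure is a simply-supported span XY with redundants M_X and M_Y.
End rotations of the released simple span under the applied load (×1/EI):
  at X: triangular load, peak 8.25: w₀L³/(45EI) = 11.73/EI
  at Y: triangular load, peak 8.25: 7w₀L³/(360EI) = 10.27/EI
  at X: point load 166 at a = 2: Pab(L + b)/(6LEI) = 166/EI
  at Y: point load 166 at a = 2: Pab(L + a)/(6LEI) = 166/EI
  θ_X0 = 177.7/EI,  θ_Y0 = 176.3/EI
Flexibility coefficients: a unit moment at one end gives L/(3EI) there and L/(6EI) at the far end, so f₁₁ = f₂₂ = 1.333/EI and f₁₂ = f₂₁ = 0.6667/EI.
Compatibility — zero rotation at each built-in end:
  1.333 M_X + 0.6667 M_Y = 177.7
  0.6667 M_X + 1.333 M_Y = 176.3
Solving the pair gives M_X = 89.6 kN·m and M_Y = 87.4 kN·m (hogging).

M_X = 89.6 kN·m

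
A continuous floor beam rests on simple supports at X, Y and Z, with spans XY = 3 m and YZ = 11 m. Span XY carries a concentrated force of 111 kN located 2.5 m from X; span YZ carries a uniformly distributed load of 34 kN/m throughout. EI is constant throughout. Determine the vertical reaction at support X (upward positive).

R_X = -119.2 kN

Insert a hinge at Y; M_Y is the redundant, and each span becomes simply supported.
End slopes at the hinge Y, treating each span as simply supported:
  span XY: point load 111 at a = 2.5: Pab(L + a)/(6LEI) = 42.4/EI
  span YZ: UDL 34: wL³/(24EI) = 1886/EI
  relative rotation θ_0 = (42.4 + 1886)/EI = 1928/EI
A unit hogging moment at Y produces rotation L₁/(3EI) + L₂/(3EI) = 4.667/EI.
Slope continuity at Y: θ_0 = M_Y·4.667/EI, so M_Y = 1928/4.667 = 413.1 kN·m (hogging).
Span XY, ΣM about X with M_Y applied at Y: R_Y^{XY}·3 = 277.5 + 413.1, so R_Y^{XY} = 230.2 kN and R_X = 111 − 230.2 = -119.2 kN.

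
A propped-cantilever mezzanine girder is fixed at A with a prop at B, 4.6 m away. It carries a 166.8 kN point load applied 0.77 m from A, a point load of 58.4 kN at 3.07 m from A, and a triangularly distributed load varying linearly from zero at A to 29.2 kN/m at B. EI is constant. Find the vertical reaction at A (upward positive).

Release the roller at B. Primary structure: cantilever fixed at A.
Free-end deflection of the primary structure under the applied loading (downward +):
  point load 166.8 at a = 0.77: Pa²(3L − a)/(6EI) = 214.8/EI
  point load 58.4 at a = 3.07: Pa²(3L − a)/(6EI) = 984.3/EI
  triangular load, peak 29.2 at the free end: 11w₀L⁴/(120EI) = 1198/EI
  δ_0 = 2398/EI
Flexibility coefficient — unit upward force at B: δ_{BB} = L³/(3EI) = 32.45/EI.
Compatibility at B: δ_0 − R_B·δ_{BB} = 0, so R_B = 2398/32.45 = 73.9 kN.
Vertical equilibrium: R_A = ΣP − R_B = 292.4 − 73.9 = 218.5 kN.

R_A = 218.5 kN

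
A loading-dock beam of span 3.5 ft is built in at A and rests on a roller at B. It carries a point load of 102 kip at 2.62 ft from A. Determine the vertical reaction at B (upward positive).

R_B = 64.34 kip

Take the reaction at B as the redundant and release it; the primary structure is a cantilever fixed at A.
Deflection at B on the released cantilever, summing each load's contribution:
  point load 102 at a = 2.62: Pa²(3L − a)/(6EI) = 919.6/EI
Tip deflection under a unit load at B: L³/(3EI) = 14.29/EI.
The prop prevents deflection at B: R_B = δ_0/δ_{BB} = 919.6/14.29 = 64.34 kip.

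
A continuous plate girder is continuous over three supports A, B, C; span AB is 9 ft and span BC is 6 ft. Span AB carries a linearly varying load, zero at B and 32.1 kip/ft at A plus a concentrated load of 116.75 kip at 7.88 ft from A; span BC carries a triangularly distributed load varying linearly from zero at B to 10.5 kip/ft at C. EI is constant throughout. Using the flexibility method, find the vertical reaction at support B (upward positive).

R_B = 206.5 kip

Release continuity at B by inserting a hinge; the redundant is the internal moment M_B. The primary structure is two simply-supported spans AB and BC.
End slopes at the hinge B, treating each span as simply supported:
  span AB: triangular load, peak 32.1: 7w₀L³/(360EI) = 455/EI
  span AB: point load 116.75 at a = 7.88: Pab(L + a)/(6LEI) = 322.1/EI
  span BC: triangular load, peak 10.5: 7w₀L³/(360EI) = 44.1/EI
  relative rotation θ_0 = (777.1 + 44.1)/EI = 821.2/EI
A unit hogging moment at B produces rotation L₁/(3EI) + L₂/(3EI) = 5/EI.
Slope continuity at B: θ_0 = M_B·5/EI, so M_B = 821.2/5 = 164.2 kip·ft (hogging).
Span AB, ΣM about A with M_B applied at B: R_B^{AB}·9 = 1353 + 164.2, so R_B^{AB} = 168.6 kip and R_A = 261.2 − 168.6 = 92.58 kip.
Span BC, ΣM about C: R_B^{BC}·6 = 63 + 164.2, so R_B^{BC} = 37.87 kip and R_C = 31.5 − 37.87 = -6.374 kip.
R_B = 168.6 + 37.87 = 206.5 kip.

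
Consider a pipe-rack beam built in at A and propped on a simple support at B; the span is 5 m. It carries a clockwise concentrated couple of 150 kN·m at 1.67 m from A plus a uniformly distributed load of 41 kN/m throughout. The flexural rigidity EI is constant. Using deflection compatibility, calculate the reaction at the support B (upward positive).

Release the roller at B. Primary structure: cantilever fixed at A.
Primary-structure tip deflection at B by superposition:
  clockwise couple 150 at a = 1.67: M₀a(2L − a)/(2EI) = 1043/EI
  UDL 41: wL⁴/(8EI) = 3203/EI
  δ_0 = 4246/EI
Tip deflection under a unit load at B: L³/(3EI) = 41.67/EI.
Compatibility at B: δ_0 − R_B·δ_{BB} = 0, so R_B = 4246/41.67 = 101.9 kN.

R_B = 101.9 kN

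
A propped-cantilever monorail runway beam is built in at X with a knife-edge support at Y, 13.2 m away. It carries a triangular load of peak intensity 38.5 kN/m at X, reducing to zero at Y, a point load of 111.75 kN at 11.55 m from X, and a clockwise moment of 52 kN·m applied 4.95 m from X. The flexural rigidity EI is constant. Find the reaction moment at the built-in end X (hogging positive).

M_X = 542.4 kN·m

Release the roller at Y. Primary structure: cantilever fixed at X.
Free-end deflection of the primary structure under the applied loading (downward +):
  triangular load, peak 38.5 at the fixed end: w₀L⁴/(30EI) = 38961/EI
  point load 111.75 at a = 11.55: Pa²(3L − a)/(6EI) = 69694/EI
  clockwise couple 52 at a = 4.95: M₀a(2L − a)/(2EI) = 2761/EI
  δ_0 = 111416/EI
Flexibility coefficient — unit upward force at Y: δ_{YY} = L³/(3EI) = 766.7/EI.
Compatibility at Y: δ_0 − R_Y·δ_{YY} = 0, so R_Y = 111416/766.7 = 145.3 kN.
Moment equilibrium about X: M_X = Σ(load moments about X) − R_Y·L = 2461 − 145.3×13.2 = 542.4 kN·m.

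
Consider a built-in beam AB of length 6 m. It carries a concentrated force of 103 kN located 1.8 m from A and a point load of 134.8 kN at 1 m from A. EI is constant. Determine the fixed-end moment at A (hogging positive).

M_A = 184.5 kN·m

Take the two fixed-end moments M_A, M_B as redundants; the released structure is the simple span AB.
On the primary (simply-supported) span, the end slopes from the loading are:
  at A: point load 103 at a = 1.8: Pab(L + b)/(6LEI) = 220.6/EI
  at B: point load 103 at a = 1.8: Pab(L + a)/(6LEI) = 168.7/EI
  at A: point load 134.8 at a = 1: Pab(L + b)/(6LEI) = 205.9/EI
  at B: point load 134.8 at a = 1: Pab(L + a)/(6LEI) = 131.1/EI
  θ_A0 = 426.6/EI,  θ_B0 = 299.8/EI
Flexibility coefficients: a unit moment at one end gives L/(3EI) there and L/(6EI) at the far end, so f₁₁ = f₂₂ = 2/EI and f₁₂ = f₂₁ = 1/EI.
Compatibility — zero rotation at each built-in end:
  2 M_A + 1 M_B = 426.6
  1 M_A + 2 M_B = 299.8
Solving the pair gives M_A = 184.5 kN·m and M_B = 57.66 kN·m (hogging).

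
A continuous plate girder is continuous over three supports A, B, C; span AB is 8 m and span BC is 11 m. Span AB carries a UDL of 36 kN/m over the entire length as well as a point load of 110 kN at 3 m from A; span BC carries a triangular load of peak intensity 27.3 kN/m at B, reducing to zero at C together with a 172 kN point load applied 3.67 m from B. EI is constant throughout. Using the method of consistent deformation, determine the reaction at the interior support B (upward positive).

R_B = 510.4 kN

Release continuity at B by inserting a hinge; the redundant is the internal moment M_B. The primary structure is two simply-supported spans AB and BC.
End slopes at the hinge B, treating each span as simply supported:
  span AB: UDL 36: wL³/(24EI) = 768/EI
  span AB: point load 110 at a = 3: Pab(L + a)/(6LEI) = 378.1/EI
  span BC: triangular load, peak 27.3: w₀L³/(45EI) = 807.5/EI
  span BC: point load 172 at a = 3.67: Pab(L + b)/(6LEI) = 1285/EI
  relative rotation θ_0 = (1146 + 2093)/EI = 3239/EI
A unit hogging moment at B produces rotation L₁/(3EI) + L₂/(3EI) = 6.333/EI.
Slope continuity at B: θ_0 = M_B·6.333/EI, so M_B = 3239/6.333 = 511.4 kN·m (hogging).
Span AB, ΣM about A with M_B applied at B: R_B^{AB}·8 = 1482 + 511.4, so R_B^{AB} = 249.2 kN and R_A = 398 − 249.2 = 148.8 kN.
Span BC, ΣM about C: R_B^{BC}·11 = 2362 + 511.4, so R_B^{BC} = 261.2 kN and R_C = 322.1 − 261.2 = 60.95 kN.
R_B = 249.2 + 261.2 = 510.4 kN.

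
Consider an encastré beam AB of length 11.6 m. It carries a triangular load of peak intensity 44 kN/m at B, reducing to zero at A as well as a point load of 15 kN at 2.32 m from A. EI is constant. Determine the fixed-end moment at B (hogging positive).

M_B = 301.6 kN·m

Release both end moments; the primary structure is a simply-supported span AB with redundants M_A and M_B.
Simple-span end rotations at A and B under the given loads:
  at A: triangular load, peak 44: 7w₀L³/(360EI) = 1335/EI
  at B: triangular load, peak 44: w₀L³/(45EI) = 1526/EI
  at A: point load 15 at a = 2.32: Pab(L + b)/(6LEI) = 96.88/EI
  at B: point load 15 at a = 2.32: Pab(L + a)/(6LEI) = 64.59/EI
  θ_A0 = 1432/EI,  θ_B0 = 1591/EI
Flexibility coefficients: a unit moment at one end gives L/(3EI) there and L/(6EI) at the far end, so f₁₁ = f₂₂ = 3.867/EI and f₁₂ = f₂₁ = 1.933/EI.
Compatibility — zero rotation at each built-in end:
  3.867 M_A + 1.933 M_B = 1432
  1.933 M_A + 3.867 M_B = 1591
Solving the pair gives M_A = 219.6 kN·m and M_B = 301.6 kN·m (hogging).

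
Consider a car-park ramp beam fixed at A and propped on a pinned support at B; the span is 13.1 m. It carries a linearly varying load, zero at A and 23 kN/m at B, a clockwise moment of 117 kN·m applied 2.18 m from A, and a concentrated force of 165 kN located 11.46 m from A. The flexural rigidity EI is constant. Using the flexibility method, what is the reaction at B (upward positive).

R_B = 221.1 kN

Remove the prop at B; the released (primary) structure is a cantilever built in at A.
Deflection at B on the released cantilever, summing each load's contribution:
  triangular load, peak 23 at the free end: 11w₀L⁴/(120EI) = 62090/EI
  clockwise couple 117 at a = 2.18: M₀a(2L − a)/(2EI) = 3063/EI
  point load 165 at a = 11.46: Pa²(3L − a)/(6EI) = 100547/EI
  δ_0 = 165701/EI
Flexibility coefficient — unit upward force at B: δ_{BB} = L³/(3EI) = 749.4/EI.
Compatibility at B: δ_0 − R_B·δ_{BB} = 0, so R_B = 165701/749.4 = 221.1 kN.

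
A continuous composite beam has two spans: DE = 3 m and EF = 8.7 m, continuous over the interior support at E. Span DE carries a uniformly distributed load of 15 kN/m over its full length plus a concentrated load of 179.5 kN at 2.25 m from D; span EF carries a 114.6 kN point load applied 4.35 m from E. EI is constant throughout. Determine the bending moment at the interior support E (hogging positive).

Insert a hinge at E; M_E is the redundant, and each span becomes simply supported.
End slopes at the hinge E, treating each span as simply supported:
  span DE: UDL 15: wL³/(24EI) = 16.88/EI
  span DE: point load 179.5 at a = 2.25: Pab(L + a)/(6LEI) = 88.35/EI
  span EF: point load 114.6 at a = 4.35: Pab(L + b)/(6LEI) = 542.1/EI
  relative rotation θ_0 = (105.2 + 542.1)/EI = 647.4/EI
A unit hogging moment at E produces rotation L₁/(3EI) + L₂/(3EI) = 3.9/EI.
Compatibility: M_E·(L₁+L₂)/(3EI) = θ_0, giving M_E = 166 kN·m (hogging).

M_E = 166 kN·m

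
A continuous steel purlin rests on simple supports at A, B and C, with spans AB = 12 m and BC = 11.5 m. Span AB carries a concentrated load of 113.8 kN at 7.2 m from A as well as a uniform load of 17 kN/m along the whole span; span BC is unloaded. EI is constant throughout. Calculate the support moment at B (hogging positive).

M_B = 290.1 kN·m

Release continuity at B by inserting a hinge; the redundant is the internal moment M_B. The primary structure is two simply-supported spans AB and BC.
Discontinuity in slope at B on the released structure — sum the simple-span end rotations:
  span AB: point load 113.8 at a = 7.2: Pab(L + a)/(6LEI) = 1049/EI
  span AB: UDL 17: wL³/(24EI) = 1224/EI
  relative rotation θ_0 = (2273 + 0)/EI = 2273/EI
A unit hogging moment at B produces rotation L₁/(3EI) + L₂/(3EI) = 7.833/EI.
Slope continuity at B: θ_0 = M_B·7.833/EI, so M_B = 2273/7.833 = 290.1 kN·m (hogging).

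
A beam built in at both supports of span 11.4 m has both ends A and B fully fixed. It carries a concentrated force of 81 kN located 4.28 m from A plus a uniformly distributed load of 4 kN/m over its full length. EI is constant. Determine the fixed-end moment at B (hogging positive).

Release both end moments; the primary structure is a simply-supported span AB with redundants M_A and M_B.
On the primary (simply-supported) span, the end slopes from the loading are:
  at A: point load 81 at a = 4.28: Pab(L + b)/(6LEI) = 668.3/EI
  at B: point load 81 at a = 4.28: Pab(L + a)/(6LEI) = 565.8/EI
  at A: UDL 4: wL³/(24EI) = 246.9/EI
  at B: UDL 4: wL³/(24EI) = 246.9/EI
  θ_A0 = 915.3/EI,  θ_B0 = 812.8/EI
Flexibility coefficients: a unit moment at one end gives L/(3EI) there and L/(6EI) at the far end, so f₁₁ = f₂₂ = 3.8/EI and f₁₂ = f₂₁ = 1.9/EI.
Compatibility — zero rotation at each built-in end:
  3.8 M_A + 1.9 M_B = 915.3
  1.9 M_A + 3.8 M_B = 812.8
Solving the pair gives M_A = 178.6 kN·m and M_B = 124.6 kN·m (hogging).

M_B = 124.6 kN·m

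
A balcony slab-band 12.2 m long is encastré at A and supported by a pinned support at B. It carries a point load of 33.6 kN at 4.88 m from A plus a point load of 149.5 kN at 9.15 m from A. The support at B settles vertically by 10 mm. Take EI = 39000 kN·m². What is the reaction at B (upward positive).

R_B = 100.9 kN

Remove the prop at B; the released (primary) structure is a cantilever built in at A.
Downward deflection at the released point B due to the loads:
  point load 33.6 at a = 4.88: Pa²(3L − a)/(6EI) = 4230/EI
  point load 149.5 at a = 9.15: Pa²(3L − a)/(6EI) = 57263/EI
  δ_0 = 61493/EI
Flexibility coefficient — unit upward force at B: δ_{BB} = L³/(3EI) = 605.3/EI.
With EI = 39000 kN·m²: δ_0 = 1.5767 m and δ_{BB} = 0.01552 m/kN.
Compatibility — the beam at B must follow the support down by 0.01 m: δ_0 − R_B·δ_{BB} = 0.01, so R_B = (1.5767 − 0.01)/0.01552 = 100.9 kN.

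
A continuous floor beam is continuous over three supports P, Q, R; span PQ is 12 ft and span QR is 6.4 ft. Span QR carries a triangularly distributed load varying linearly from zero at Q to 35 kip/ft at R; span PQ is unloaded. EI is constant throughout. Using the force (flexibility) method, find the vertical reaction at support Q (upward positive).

Take M_Q as the redundant. Released structure: two simple spans PQ and QR with a hinge at Q.
Rotations at Q on the released spans (each span's end-slope, ×1/EI):
  span QR: triangular load, peak 35: 7w₀L³/(360EI) = 178.4/EI
  relative rotation θ_0 = (0 + 178.4)/EI = 178.4/EI
A unit hogging moment at Q produces rotation L₁/(3EI) + L₂/(3EI) = 6.133/EI.
Slope continuity at Q: θ_0 = M_Q·6.133/EI, so M_Q = 178.4/6.133 = 29.09 kip·ft (hogging).
Span PQ, ΣM about P with M_Q applied at Q: R_Q^{PQ}·12 = 0 + 29.09, so R_Q^{PQ} = 2.424 kip and R_P = 0 − 2.424 = -2.424 kip.
Span QR, ΣM about R: R_Q^{QR}·6.4 = 238.9 + 29.09, so R_Q^{QR} = 41.88 kip and R_R = 112 − 41.88 = 70.12 kip.
R_Q = 2.424 + 41.88 = 44.3 kip.

R_Q = 44.3 kip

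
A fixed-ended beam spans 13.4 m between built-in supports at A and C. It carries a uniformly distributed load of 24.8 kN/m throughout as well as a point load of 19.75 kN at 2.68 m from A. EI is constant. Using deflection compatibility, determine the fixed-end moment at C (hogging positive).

M_C = 379.6 kN·m

Take the two fixed-end moments M_A, M_C as redundants; the released structure is the simple span AC.
Simple-span end rotations at A and C under the given loads:
  at A: UDL 24.8: wL³/(24EI) = 2486/EI
  at C: UDL 24.8: wL³/(24EI) = 2486/EI
  at A: point load 19.75 at a = 2.68: Pab(L + b)/(6LEI) = 170.2/EI
  at C: point load 19.75 at a = 2.68: Pab(L + a)/(6LEI) = 113.5/EI
  θ_A0 = 2657/EI,  θ_C0 = 2600/EI
Flexibility coefficients: a unit moment at one end gives L/(3EI) there and L/(6EI) at the far end, so f₁₁ = f₂₂ = 4.467/EI and f₁₂ = f₂₁ = 2.233/EI.
Compatibility — zero rotation at each built-in end:
  4.467 M_A + 2.233 M_C = 2657
  2.233 M_A + 4.467 M_C = 2600
Solving the pair gives M_A = 405 kN·m and M_C = 379.6 kN·m (hogging).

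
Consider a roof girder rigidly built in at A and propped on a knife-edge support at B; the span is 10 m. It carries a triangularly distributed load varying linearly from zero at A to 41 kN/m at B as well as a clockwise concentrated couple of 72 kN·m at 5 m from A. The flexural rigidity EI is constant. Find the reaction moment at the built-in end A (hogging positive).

Take the reaction at B as the redundant and release it; the primary structure is a cantilever fixed at A.
Primary-structure tip deflection at B by superposition:
  triangular load, peak 41 at the free end: 11w₀L⁴/(120EI) = 37583/EI
  clockwise couple 72 at a = 5: M₀a(2L − a)/(2EI) = 2700/EI
  δ_0 = 40283/EI
Tip deflection under a unit load at B: L³/(3EI) = 333.3/EI.
Compatibility at B: δ_0 − R_B·δ_{BB} = 0, so R_B = 40283/333.3 = 120.8 kN.
Moment equilibrium about A: M_A = Σ(load moments about A) − R_B·L = 1439 − 120.8×10 = 230.2 kN·m.

M_A = 230.2 kN·m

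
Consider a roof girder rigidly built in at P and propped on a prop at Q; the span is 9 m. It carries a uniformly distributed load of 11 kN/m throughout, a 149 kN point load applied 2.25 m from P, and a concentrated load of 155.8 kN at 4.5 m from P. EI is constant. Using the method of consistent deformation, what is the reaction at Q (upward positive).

R_Q = 98.62 kN

Release the roller at Q. Primary structure: cantilever fixed at P.
Primary-structure tip deflection at Q by superposition:
  UDL 11: wL⁴/(8EI) = 9021/EI
  point load 149 at a = 2.25: Pa²(3L − a)/(6EI) = 3112/EI
  point load 155.8 at a = 4.5: Pa²(3L − a)/(6EI) = 11831/EI
  δ_0 = 23964/EI
Tip deflection under a unit load at Q: L³/(3EI) = 243/EI.
The prop prevents deflection at Q: R_Q = δ_0/δ_{QQ} = 23964/243 = 98.62 kN.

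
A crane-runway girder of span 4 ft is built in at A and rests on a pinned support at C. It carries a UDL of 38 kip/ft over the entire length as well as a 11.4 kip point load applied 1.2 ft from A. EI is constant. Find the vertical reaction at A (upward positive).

Release the roller at C. Primary structure: cantilever fixed at A.
Primary-structure tip deflection at C by superposition:
  UDL 38: wL⁴/(8EI) = 1216/EI
  point load 11.4 at a = 1.2: Pa²(3L − a)/(6EI) = 29.55/EI
  δ_0 = 1246/EI
Flexibility coefficient — unit upward force at C: δ_{CC} = L³/(3EI) = 21.33/EI.
The prop prevents deflection at C: R_C = δ_0/δ_{CC} = 1246/21.33 = 58.39 kip.
Vertical equilibrium: R_A = ΣP − R_C = 163.4 − 58.39 = 105 kip.

R_A = 105 kip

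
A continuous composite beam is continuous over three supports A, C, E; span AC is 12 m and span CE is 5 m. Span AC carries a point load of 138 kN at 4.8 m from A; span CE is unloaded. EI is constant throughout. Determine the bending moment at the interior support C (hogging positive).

Release continuity at C by inserting a hinge; the redundant is the internal moment M_C. The primary structure is two simply-supported spans AC and CE.
End slopes at the hinge C, treating each span as simply supported:
  span AC: point load 138 at a = 4.8: Pab(L + a)/(6LEI) = 1113/EI
  relative rotation θ_0 = (1113 + 0)/EI = 1113/EI
A unit hogging moment at C produces rotation L₁/(3EI) + L₂/(3EI) = 5.667/EI.
Compatibility: M_C·(L₁+L₂)/(3EI) = θ_0, giving M_C = 196.4 kN·m (hogging).

M_C = 196.4 kN·m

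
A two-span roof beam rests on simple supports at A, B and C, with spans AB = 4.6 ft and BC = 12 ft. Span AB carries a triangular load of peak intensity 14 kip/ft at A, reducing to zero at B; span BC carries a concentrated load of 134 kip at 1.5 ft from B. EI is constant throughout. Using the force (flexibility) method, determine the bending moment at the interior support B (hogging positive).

M_B = 124 kip·ft

Insert a hinge at B; M_B is the redundant, and each span becomes simply supported.
Rotations at B on the released spans (each span's end-slope, ×1/EI):
  span AB: triangular load, peak 14: 7w₀L³/(360EI) = 26.5/EI
  span BC: point load 134 at a = 1.5: Pab(L + b)/(6LEI) = 659.5/EI
  relative rotation θ_0 = (26.5 + 659.5)/EI = 686/EI
A unit hogging moment at B produces rotation L₁/(3EI) + L₂/(3EI) = 5.533/EI.
Slope continuity at B: θ_0 = M_B·5.533/EI, so M_B = 686/5.533 = 124 kip·ft (hogging).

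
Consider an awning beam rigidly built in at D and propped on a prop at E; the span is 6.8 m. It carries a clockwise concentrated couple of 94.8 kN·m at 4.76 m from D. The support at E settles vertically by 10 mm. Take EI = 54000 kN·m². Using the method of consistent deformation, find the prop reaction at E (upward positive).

Choose R_E as the redundant. The primary structure is the cantilever fixed at D.
Free-end deflection of the primary structure under the applied loading (downward +):
  clockwise couple 94.8 at a = 4.76: M₀a(2L − a)/(2EI) = 1995/EI
Flexibility coefficient — unit upward force at E: δ_{EE} = L³/(3EI) = 104.8/EI.
With EI = 54000 kN·m²: δ_0 = 0.036935 m and δ_{EE} = 0.001941 m/kN.
Compatibility — the beam at E must follow the support down by 0.01 m: δ_0 − R_E·δ_{EE} = 0.01, so R_E = (0.036935 − 0.01)/0.001941 = 13.88 kN.

R_E = 13.88 kN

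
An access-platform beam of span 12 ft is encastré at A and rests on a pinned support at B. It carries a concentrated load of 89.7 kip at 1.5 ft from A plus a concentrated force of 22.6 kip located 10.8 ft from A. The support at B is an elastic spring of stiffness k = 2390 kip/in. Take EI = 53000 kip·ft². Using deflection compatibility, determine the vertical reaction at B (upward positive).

Take the reaction at B as the redundant and release it; the primary structure is a cantilever fixed at A.
Deflection at B on the released cantilever, summing each load's contribution:
  point load 89.7 at a = 1.5: Pa²(3L − a)/(6EI) = 1160/EI
  point load 22.6 at a = 10.8: Pa²(3L − a)/(6EI) = 11071/EI
  δ_0 = 12232/EI
Flexibility coefficient — unit upward force at B: δ_{BB} = L³/(3EI) = 576/EI.
With EI = 53000 kip·ft²: δ_0 = 0.23079 ft and δ_{BB} = 0.010868 ft/kip.
Compatibility — the spring shortens by R_B/k under the reaction it provides: δ_0 − R_B·δ_{BB} = R_B/k. With 1/k = 1/(2390×12) ft/kip = 0.000035 ft/kip, R_B = δ_0 / (δ_{BB} + 1/k) = 0.23079 / (0.010868 + 0.000035) = 21.17 kip.

R_B = 21.17 kip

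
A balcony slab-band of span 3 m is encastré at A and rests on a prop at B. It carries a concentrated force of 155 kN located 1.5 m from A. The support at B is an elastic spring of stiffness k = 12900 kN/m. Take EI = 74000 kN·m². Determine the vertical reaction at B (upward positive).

R_B = 29.58 kN

Release the roller at B. Primary structure: cantilever fixed at A.
Deflection at B on the released cantilever, summing each load's contribution:
  point load 155 at a = 1.5: Pa²(3L − a)/(6EI) = 435.9/EI
Flexibility coefficient — unit upward force at B: δ_{BB} = L³/(3EI) = 9/EI.
With EI = 74000 kN·m²: δ_0 = 0.005891 m and δ_{BB} = 0.000122 m/kN.
Compatibility — the spring shortens by R_B/k under the reaction it provides: δ_0 − R_B·δ_{BB} = R_B/k. With 1/k = 0.000078 m/kN, R_B = δ_0 / (δ_{BB} + 1/k) = 0.005891 / (0.000122 + 0.000078) = 29.58 kN.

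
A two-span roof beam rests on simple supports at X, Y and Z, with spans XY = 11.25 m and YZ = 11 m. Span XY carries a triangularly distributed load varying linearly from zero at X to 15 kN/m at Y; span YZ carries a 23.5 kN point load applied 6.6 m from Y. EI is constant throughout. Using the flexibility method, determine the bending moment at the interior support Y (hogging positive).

M_Y = 85.46 kN·m

Release continuity at Y by inserting a hinge; the redundant is the internal moment M_Y. The primary structure is two simply-supported spans XY and YZ.
Discontinuity in slope at Y on the released structure — sum the simple-span end rotations:
  span XY: triangular load, peak 15: w₀L³/(45EI) = 474.6/EI
  span YZ: point load 23.5 at a = 6.6: Pab(L + b)/(6LEI) = 159.2/EI
  relative rotation θ_0 = (474.6 + 159.2)/EI = 633.8/EI
A unit hogging moment at Y produces rotation L₁/(3EI) + L₂/(3EI) = 7.417/EI.
Compatibility: M_Y·(L₁+L₂)/(3EI) = θ_0, giving M_Y = 85.46 kN·m (hogging).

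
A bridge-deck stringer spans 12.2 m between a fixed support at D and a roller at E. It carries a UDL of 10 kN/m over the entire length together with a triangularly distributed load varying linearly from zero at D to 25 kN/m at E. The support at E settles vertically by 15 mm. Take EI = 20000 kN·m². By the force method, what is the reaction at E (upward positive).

R_E = 129.1 kN

Take the reaction at E as the redundant and release it; the primary structure is a cantilever fixed at D.
Primary-structure tip deflection at E by superposition:
  UDL 10: wL⁴/(8EI) = 27692/EI
  triangular load, peak 25 at the free end: 11w₀L⁴/(120EI) = 50768/EI
  δ_0 = 78460/EI
Flexibility coefficient — unit upward force at E: δ_{EE} = L³/(3EI) = 605.3/EI.
With EI = 20000 kN·m²: δ_0 = 3.923 m and δ_{EE} = 0.030264 m/kN.
Compatibility — the beam at E must follow the support down by 0.015 m: δ_0 − R_E·δ_{EE} = 0.015, so R_E = (3.923 − 0.015)/0.030264 = 129.1 kN.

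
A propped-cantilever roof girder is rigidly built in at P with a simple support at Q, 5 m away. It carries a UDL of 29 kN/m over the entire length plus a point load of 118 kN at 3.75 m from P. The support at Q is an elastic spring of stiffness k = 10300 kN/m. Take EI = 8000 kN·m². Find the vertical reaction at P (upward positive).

R_P = 136.3 kN

Take the reaction at Q as the redundant and release it; the primary structure is a cantilever fixed at P.
Downward deflection at the released point Q due to the loads:
  UDL 29: wL⁴/(8EI) = 2266/EI
  point load 118 at a = 3.75: Pa²(3L − a)/(6EI) = 3111/EI
  δ_0 = 5377/EI
Tip deflection under a unit load at Q: L³/(3EI) = 41.67/EI.
With EI = 8000 kN·m²: δ_0 = 0.67212 m and δ_{QQ} = 0.005208 m/kN.
Compatibility — the spring shortens by R_Q/k under the reaction it provides: δ_0 − R_Q·δ_{QQ} = R_Q/k. With 1/k = 0.000097 m/kN, R_Q = δ_0 / (δ_{QQ} + 1/k) = 0.67212 / (0.005208 + 0.000097) = 126.7 kN.
Vertical equilibrium: R_P = ΣP − R_Q = 263 − 126.7 = 136.3 kN.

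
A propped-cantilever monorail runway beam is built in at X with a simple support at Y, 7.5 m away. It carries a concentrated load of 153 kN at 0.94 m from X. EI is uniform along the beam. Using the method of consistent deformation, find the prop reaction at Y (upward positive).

R_Y = 3.454 kN

Take the reaction at Y as the redundant and release it; the primary structure is a cantilever fixed at X.
Deflection at Y on the released cantilever, summing each load's contribution:
  point load 153 at a = 0.94: Pa²(3L − a)/(6EI) = 485.8/EI
Flexibility coefficient — unit upward force at Y: δ_{YY} = L³/(3EI) = 140.6/EI.
The prop prevents deflection at Y: R_Y = δ_0/δ_{YY} = 485.8/140.6 = 3.454 kN.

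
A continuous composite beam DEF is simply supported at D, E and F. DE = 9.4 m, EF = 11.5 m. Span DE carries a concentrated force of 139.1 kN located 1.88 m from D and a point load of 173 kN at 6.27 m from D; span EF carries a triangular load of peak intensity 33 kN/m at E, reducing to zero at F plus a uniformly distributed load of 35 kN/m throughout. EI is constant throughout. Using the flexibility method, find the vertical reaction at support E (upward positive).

Insert a hinge at E; M_E is the redundant, and each span becomes simply supported.
Discontinuity in slope at E on the released structure — sum the simple-span end rotations:
  span DE: point load 139.1 at a = 1.88: Pab(L + a)/(6LEI) = 393.3/EI
  span DE: point load 173 at a = 6.27: Pab(L + a)/(6LEI) = 943.3/EI
  span EF: triangular load, peak 33: w₀L³/(45EI) = 1115/EI
  span EF: UDL 35: wL³/(24EI) = 2218/EI
  relative rotation θ_0 = (1337 + 3333)/EI = 4670/EI
A unit hogging moment at E produces rotation L₁/(3EI) + L₂/(3EI) = 6.967/EI.
Compatibility: M_E·(L₁+L₂)/(3EI) = θ_0, giving M_E = 670.3 kN·m (hogging).
Span DE, ΣM about D with M_E applied at E: R_E^{DE}·9.4 = 1346 + 670.3, so R_E^{DE} = 214.5 kN and R_D = 312.1 − 214.5 = 97.58 kN.
Span EF, ΣM about F: R_E^{EF}·11.5 = 3769 + 670.3, so R_E^{EF} = 386 kN and R_F = 592.2 − 386 = 206.2 kN.
R_E = 214.5 + 386 = 600.6 kN.

R_E = 600.6 kN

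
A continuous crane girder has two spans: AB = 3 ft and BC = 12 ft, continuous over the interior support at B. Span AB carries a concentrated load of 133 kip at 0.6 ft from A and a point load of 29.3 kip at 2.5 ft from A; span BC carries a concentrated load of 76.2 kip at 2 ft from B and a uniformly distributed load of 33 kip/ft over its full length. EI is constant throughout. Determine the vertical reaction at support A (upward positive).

R_A = -81.46 kip

Release continuity at B by inserting a hinge; the redundant is the internal moment M_B. The primary structure is two simply-supported spans AB and BC.
Discontinuity in slope at B on the released structure — sum the simple-span end rotations:
  span AB: point load 133 at a = 0.6: Pab(L + a)/(6LEI) = 38.3/EI
  span AB: point load 29.3 at a = 2.5: Pab(L + a)/(6LEI) = 11.19/EI
  span BC: point load 76.2 at a = 2: Pab(L + b)/(6LEI) = 465.7/EI
  span BC: UDL 33: wL³/(24EI) = 2376/EI
  relative rotation θ_0 = (49.49 + 2842)/EI = 2891/EI
A unit hogging moment at B produces rotation L₁/(3EI) + L₂/(3EI) = 5/EI.
Slope continuity at B: θ_0 = M_B·5/EI, so M_B = 2891/5 = 578.2 kip·ft (hogging).
Span AB, ΣM about A with M_B applied at B: R_B^{AB}·3 = 153.1 + 578.2, so R_B^{AB} = 243.8 kip and R_A = 162.3 − 243.8 = -81.46 kip.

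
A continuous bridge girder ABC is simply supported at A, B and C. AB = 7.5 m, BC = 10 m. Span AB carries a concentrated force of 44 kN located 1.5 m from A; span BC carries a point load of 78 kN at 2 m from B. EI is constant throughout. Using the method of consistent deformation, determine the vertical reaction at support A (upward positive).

Insert a hinge at B; M_B is the redundant, and each span becomes simply supported.
End slopes at the hinge B, treating each span as simply supported:
  span AB: point load 44 at a = 1.5: Pab(L + a)/(6LEI) = 79.2/EI
  span BC: point load 78 at a = 2: Pab(L + b)/(6LEI) = 374.4/EI
  relative rotation θ_0 = (79.2 + 374.4)/EI = 453.6/EI
A unit hogging moment at B produces rotation L₁/(3EI) + L₂/(3EI) = 5.833/EI.
Slope continuity at B: θ_0 = M_B·5.833/EI, so M_B = 453.6/5.833 = 77.76 kN·m (hogging).
Span AB, ΣM about A with M_B applied at B: R_B^{AB}·7.5 = 66 + 77.76, so R_B^{AB} = 19.17 kN and R_A = 44 − 19.17 = 24.83 kN.

R_A = 24.83 kN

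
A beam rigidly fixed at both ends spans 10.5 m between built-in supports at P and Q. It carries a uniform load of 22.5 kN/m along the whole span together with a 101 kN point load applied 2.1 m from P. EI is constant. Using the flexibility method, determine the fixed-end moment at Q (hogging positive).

M_Q = 240.7 kN·m

Take the two fixed-end moments M_P, M_Q as redundants; the released structure is the simple span PQ.
End rotations of the released simple span under the applied load (×1/EI):
  at P: UDL 22.5: wL³/(24EI) = 1085/EI
  at Q: UDL 22.5: wL³/(24EI) = 1085/EI
  at P: point load 101 at a = 2.1: Pab(L + b)/(6LEI) = 534.5/EI
  at Q: point load 101 at a = 2.1: Pab(L + a)/(6LEI) = 356.3/EI
  θ_P0 = 1620/EI,  θ_Q0 = 1442/EI
Flexibility coefficients: a unit moment at one end gives L/(3EI) there and L/(6EI) at the far end, so f₁₁ = f₂₂ = 3.5/EI and f₁₂ = f₂₁ = 1.75/EI.
Compatibility — zero rotation at each built-in end:
  3.5 M_P + 1.75 M_Q = 1620
  1.75 M_P + 3.5 M_Q = 1442
Solving the pair gives M_P = 342.5 kN·m and M_Q = 240.7 kN·m (hogging).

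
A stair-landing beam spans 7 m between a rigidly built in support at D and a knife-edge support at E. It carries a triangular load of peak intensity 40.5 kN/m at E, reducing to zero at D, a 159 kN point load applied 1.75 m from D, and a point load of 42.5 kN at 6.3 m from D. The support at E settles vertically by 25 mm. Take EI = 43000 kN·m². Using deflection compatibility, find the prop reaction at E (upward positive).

Release the roller at E. Primary structure: cantilever fixed at D.
Free-end deflection of the primary structure under the applied loading (downward +):
  triangular load, peak 40.5 at the free end: 11w₀L⁴/(120EI) = 8914/EI
  point load 159 at a = 1.75: Pa²(3L − a)/(6EI) = 1562/EI
  point load 42.5 at a = 6.3: Pa²(3L − a)/(6EI) = 4133/EI
  δ_0 = 14609/EI
Flexibility coefficient — unit upward force at E: δ_{EE} = L³/(3EI) = 114.3/EI.
With EI = 43000 kN·m²: δ_0 = 0.33974 m and δ_{EE} = 0.002659 m/kN.
Compatibility — the beam at E must follow the support down by 0.025 m: δ_0 − R_E·δ_{EE} = 0.025, so R_E = (0.33974 − 0.025)/0.002659 = 118.4 kN.

R_E = 118.4 kN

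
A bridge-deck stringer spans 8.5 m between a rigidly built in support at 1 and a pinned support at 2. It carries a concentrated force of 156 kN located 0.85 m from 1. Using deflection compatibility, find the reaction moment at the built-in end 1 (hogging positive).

Remove the prop at 2; the released (primary) structure is a cantilever built in at 1.
Deflection at 2 on the released cantilever, summing each load's contribution:
  point load 156 at a = 0.85: Pa²(3L − a)/(6EI) = 463.1/EI
Tip deflection under a unit load at 2: L³/(3EI) = 204.7/EI.
Compatibility at 2: δ_0 − R_2·δ_{22} = 0, so R_2 = 463.1/204.7 = 2.262 kN.
Moment equilibrium about 1: M_1 = Σ(load moments about 1) − R_2·L = 132.6 − 2.262×8.5 = 113.4 kN·m.

M_1 = 113.4 kN·m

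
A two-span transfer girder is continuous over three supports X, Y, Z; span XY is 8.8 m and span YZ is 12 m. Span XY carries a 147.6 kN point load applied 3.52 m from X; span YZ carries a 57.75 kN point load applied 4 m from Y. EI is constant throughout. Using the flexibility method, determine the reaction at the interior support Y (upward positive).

Release continuity at Y by inserting a hinge; the redundant is the internal moment M_Y. The primary structure is two simply-supported spans XY and YZ.
Discontinuity in slope at Y on the released structure — sum the simple-span end rotations:
  span XY: point load 147.6 at a = 3.52: Pab(L + a)/(6LEI) = 640.1/EI
  span YZ: point load 57.75 at a = 4: Pab(L + b)/(6LEI) = 513.3/EI
  relative rotation θ_0 = (640.1 + 513.3)/EI = 1153/EI
A unit hogging moment at Y produces rotation L₁/(3EI) + L₂/(3EI) = 6.933/EI.
Compatibility: M_Y·(L₁+L₂)/(3EI) = θ_0, giving M_Y = 166.4 kN·m (hogging).
Span XY, ΣM about X with M_Y applied at Y: R_Y^{XY}·8.8 = 519.6 + 166.4, so R_Y^{XY} = 77.94 kN and R_X = 147.6 − 77.94 = 69.66 kN.
Span YZ, ΣM about Z: R_Y^{YZ}·12 = 462 + 166.4, so R_Y^{YZ} = 52.36 kN and R_Z = 57.75 − 52.36 = 5.387 kN.
R_Y = 77.94 + 52.36 = 130.3 kN.

R_Y = 130.3 kN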